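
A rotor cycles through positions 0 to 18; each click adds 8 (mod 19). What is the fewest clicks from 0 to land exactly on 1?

19 = 2·8 + 3
8 = 2·3 + 2
3 = 1·2 + 1
2 = 2·1 + 0
Back-substituting gives 8·12 ≡ 1 (mod 19).

12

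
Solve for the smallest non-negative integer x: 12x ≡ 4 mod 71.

24

12⁻¹ ≡ 6 (mod 71) because 12·6 = 72 = 1·71 + 1.
Multiplying both sides by 6: x ≡ 6·4 = 24 ≡ 24 (mod 71).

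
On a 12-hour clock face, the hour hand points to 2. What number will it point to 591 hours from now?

5

591 mod 12 = 3 (since 49·12 = 588).
2 + 3 → 5 on a 12-hour dial.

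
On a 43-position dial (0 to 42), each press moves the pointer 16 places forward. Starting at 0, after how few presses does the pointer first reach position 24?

23

16⁻¹ ≡ 35 (mod 43) because 16·35 = 560 = 13·43 + 1.
Multiplying both sides by 35: x ≡ 35·24 = 840 ≡ 23 (mod 43).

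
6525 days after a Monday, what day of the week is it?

Tuesday

Dividing 6525 by 7 gives quotient 932 and remainder 1.
Monday + 1 day → Tuesday.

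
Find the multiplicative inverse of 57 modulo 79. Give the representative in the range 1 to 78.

79 = 1·57 + 22
57 = 2·22 + 13
22 = 1·13 + 9
13 = 1·9 + 4
9 = 2·4 + 1
4 = 4·1 + 0
Back-substituting gives 57·61 ≡ 1 (mod 79).

61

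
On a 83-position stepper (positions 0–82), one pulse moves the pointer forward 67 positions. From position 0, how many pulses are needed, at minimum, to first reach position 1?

57

83 = 1·67 + 16
67 = 4·16 + 3
16 = 5·3 + 1
3 = 3·1 + 0
Back-substituting gives 67·57 ≡ 1 (mod 83).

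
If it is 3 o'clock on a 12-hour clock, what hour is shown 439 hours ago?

439 mod 12 = 7 (since 36·12 = 432).
3 − 7 → 8 on a 12-hour dial.

8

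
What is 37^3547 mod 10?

3

Powers of 7 mod 10 repeat with period 4: 7, 9, 3, 1.
3547 mod 4 = 3, so the last digit matches 7^3 = 3.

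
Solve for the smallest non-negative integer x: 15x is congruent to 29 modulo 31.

4

The inverse of 15 mod 31 is 29 (since 15·29 = 435 ≡ 1).
Multiplying both sides by 29: x ≡ 29·29 = 841 ≡ 4 (mod 31).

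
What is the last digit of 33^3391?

Last digits of 3^n: 3, 9, 7, 1 (period 4).
3391 leaves remainder 3 on division by 4, so 33^3391 ends in 7.

7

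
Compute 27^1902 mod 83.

By repeated squaring mod 83: 27^1≡27, 27^2≡65, 27^4≡75, 27^8≡64, 27^16≡29, 27^32≡11, 27^64≡38, 27^128≡33, 27^256≡10, 27^512≡17, 27^1024≡40.
Since 1902 = 2 + 4 + 8 + 32 + 64 + 256 + 512 + 1024 in binary, 27^1902 ≡ 65·75·64·11·38·10·17·40 ≡ 29 (mod 83).

29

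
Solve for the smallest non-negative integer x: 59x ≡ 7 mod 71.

29

The inverse of 59 mod 71 is 65 (since 59·65 = 3835 ≡ 1).
Multiplying both sides by 65: x ≡ 65·7 = 455 ≡ 29 (mod 71).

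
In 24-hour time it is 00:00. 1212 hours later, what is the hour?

12

1212 = 50·24 + 12, so 1212 mod 24 = 12.
(0 + 12) mod 24 = 12.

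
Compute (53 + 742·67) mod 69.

742·67 = 49714.
49714 − 720·69 = 34, so 49714 ≡ 34 (mod 69).
(53 + 34) mod 69 = 18.

18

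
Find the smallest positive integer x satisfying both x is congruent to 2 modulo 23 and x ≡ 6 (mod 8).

94

Since 8·3 ≡ 1 (mod 23), take x = 6 + 8·((2−6)·3 mod 23) = 6 + 8·11 = 94.
Check: 94 mod 23 = 2, 94 mod 8 = 6.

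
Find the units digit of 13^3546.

9

The units digit of 13^n cycles with period 4: 3, 9, 7, 1, …
3546 leaves remainder 2 on division by 4, so 13^3546 ends in 9.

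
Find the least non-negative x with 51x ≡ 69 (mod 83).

The inverse of 51 mod 83 is 70 (since 51·70 = 3570 ≡ 1).
So x ≡ 70·69 = 4830 ≡ 16 (mod 83).

16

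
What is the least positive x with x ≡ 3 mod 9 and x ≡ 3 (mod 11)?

x ≡ 3 (mod 9) gives x ∈ {3}.
The first of these with x mod 11 = 3 is 3.

3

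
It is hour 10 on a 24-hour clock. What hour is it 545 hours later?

3

545 mod 24 = 17 (since 22·24 = 528).
(10 + 17) mod 24 = 3.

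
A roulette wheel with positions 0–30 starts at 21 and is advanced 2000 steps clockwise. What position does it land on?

2000 − 64·31 = 16, so 2000 ≡ 16 (mod 31).
(21 + 16) mod 31 = 6.

6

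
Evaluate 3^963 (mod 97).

27

Successive squares of 3 mod 97: 3^1≡3, 3^2≡9, 3^4≡81, 3^8≡62, 3^16≡61, 3^32≡35, 3^64≡61, 3^128≡35, 3^256≡61, 3^512≡35.
Since 963 = 1 + 2 + 64 + 128 + 256 + 512 in binary, 3^963 ≡ 3·9·61·35·61·35 ≡ 27 (mod 97).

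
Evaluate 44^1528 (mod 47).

Successive squares of 44 mod 47: 44^1≡44, 44^2≡9, 44^4≡34, 44^8≡28, 44^16≡32, 44^32≡37, 44^64≡6, 44^128≡36, 44^256≡27, 44^512≡24, 44^1024≡12.
1528 = 8 + 16 + 32 + 64 + 128 + 256 + 1024, so 44^1528 ≡ 28·32·37·6·36·27·12 ≡ 17 (mod 47).

17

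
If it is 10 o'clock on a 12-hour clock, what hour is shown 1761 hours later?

7

1761 = 146·12 + 9, so 1761 mod 12 = 9.
10 + 9 → 7 on a 12-hour dial.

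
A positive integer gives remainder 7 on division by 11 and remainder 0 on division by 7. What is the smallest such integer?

x ≡ 0 (mod 7) gives x ∈ {0, 7}.
The first of these with x mod 11 = 7 is 7.

7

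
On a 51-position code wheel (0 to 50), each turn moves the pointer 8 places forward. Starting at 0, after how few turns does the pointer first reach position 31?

23

The inverse of 8 mod 51 is 32 (since 8·32 = 256 ≡ 1).
Multiplying both sides by 32: x ≡ 32·31 = 992 ≡ 23 (mod 51).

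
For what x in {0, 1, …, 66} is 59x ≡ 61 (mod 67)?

51

The inverse of 59 mod 67 is 25 (since 59·25 = 1475 ≡ 1).
So x ≡ 25·61 = 1525 ≡ 51 (mod 67).
Check: 59·51 = 3009 = 44·67 + 61.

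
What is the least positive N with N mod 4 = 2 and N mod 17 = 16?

x ≡ 2 (mod 4) gives x ∈ {2, 6, 10, 14, 18, 22, 26, 30, …}.
The first of these with x mod 17 = 16 is 50.

50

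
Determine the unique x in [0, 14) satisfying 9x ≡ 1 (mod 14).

The inverse of 9 mod 14 is 11 (since 9·11 = 99 ≡ 1).
So x ≡ 11·1 = 11 ≡ 11 (mod 14).
Check: 9·11 = 99 = 7·14 + 1.

11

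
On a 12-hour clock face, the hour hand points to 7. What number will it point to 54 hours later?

Dividing 54 by 12 gives quotient 4 and remainder 6.
7 + 6 → 1 on a 12-hour dial.

1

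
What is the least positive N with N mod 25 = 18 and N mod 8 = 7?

143

Since 8·22 ≡ 1 (mod 25), take x = 7 + 8·((18−7)·22 mod 25) = 7 + 8·17 = 143.
Check: 143 mod 25 = 18, 143 mod 8 = 7.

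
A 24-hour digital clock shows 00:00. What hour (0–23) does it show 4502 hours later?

4502 − 187·24 = 14, so 4502 ≡ 14 (mod 24).
(0 + 14) mod 24 = 14.

14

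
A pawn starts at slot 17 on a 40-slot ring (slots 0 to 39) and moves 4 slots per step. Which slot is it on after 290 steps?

290·4 = 1160.
Dividing 1160 by 40 gives quotient 29 and remainder 0.
(17 + 0) mod 40 = 17.

17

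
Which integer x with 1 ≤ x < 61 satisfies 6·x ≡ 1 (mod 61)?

6·51 = 306 = 5·61 + 1, so 6⁻¹ ≡ 51 (mod 61).

51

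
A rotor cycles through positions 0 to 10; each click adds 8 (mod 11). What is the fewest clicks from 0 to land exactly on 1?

11 = 1·8 + 3
8 = 2·3 + 2
3 = 1·2 + 1
2 = 2·1 + 0
Back-substituting gives 8·7 ≡ 1 (mod 11).

7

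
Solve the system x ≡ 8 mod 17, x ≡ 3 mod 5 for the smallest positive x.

x ≡ 3 (mod 5) gives x ∈ {3, 8}.
The first of these with x mod 17 = 8 is 8.

8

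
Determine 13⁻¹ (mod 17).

13·4 = 52 = 3·17 + 1, so 13⁻¹ ≡ 4 (mod 17).

4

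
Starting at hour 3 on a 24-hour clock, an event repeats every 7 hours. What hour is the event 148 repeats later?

148·7 = 1036.
1036 = 43·24 + 4, so 1036 mod 24 = 4.
(3 + 4) mod 24 = 7.

7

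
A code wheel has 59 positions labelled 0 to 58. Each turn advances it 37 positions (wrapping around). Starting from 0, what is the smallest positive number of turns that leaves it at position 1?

8

59 = 1·37 + 22
37 = 1·22 + 15
22 = 1·15 + 7
15 = 2·7 + 1
7 = 7·1 + 0
Back-substituting gives 37·8 ≡ 1 (mod 59).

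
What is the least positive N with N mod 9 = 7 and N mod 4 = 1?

x ≡ 1 (mod 4) gives x ∈ {1, 5, 9, 13, 17, 21, 25}.
The first of these with x mod 9 = 7 is 25.

25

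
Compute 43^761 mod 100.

Square-and-reduce mod 100: 43^1≡43, 43^2≡49, 43^4≡1, 43^8≡1, 43^16≡1, 43^32≡1, 43^64≡1, 43^128≡1, 43^256≡1, 43^512≡1.
761 = 1 + 8 + 16 + 32 + 64 + 128 + 512, so 43^761 ≡ 43·1·1·1·1·1·1 ≡ 43 (mod 100).

43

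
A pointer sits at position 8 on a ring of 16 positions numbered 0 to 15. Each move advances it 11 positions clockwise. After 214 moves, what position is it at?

214·11 = 2354.
2354 mod 16 = 2 (since 147·16 = 2352).
(8 + 2) mod 16 = 10.

10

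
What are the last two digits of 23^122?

29

Square-and-reduce mod 100: 23^1≡23, 23^2≡29, 23^4≡41, 23^8≡81, 23^16≡61, 23^32≡21, 23^64≡41.
Since 122 = 2 + 8 + 16 + 32 + 64 in binary, 23^122 ≡ 29·81·61·21·41 ≡ 29 (mod 100).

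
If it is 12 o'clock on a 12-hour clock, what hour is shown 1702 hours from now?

10

1702 = 141·12 + 10, so 1702 mod 12 = 10.
12 + 10 → 10 on a 12-hour dial.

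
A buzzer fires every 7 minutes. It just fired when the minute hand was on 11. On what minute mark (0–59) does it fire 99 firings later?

44

99·7 = 693.
693 = 11·60 + 33, so 693 mod 60 = 33.
(11 + 33) mod 60 = 44.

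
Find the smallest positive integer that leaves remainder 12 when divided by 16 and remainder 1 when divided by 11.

12

x ≡ 1 (mod 11) gives x ∈ {1, 12}.
The first of these with x mod 16 = 12 is 12.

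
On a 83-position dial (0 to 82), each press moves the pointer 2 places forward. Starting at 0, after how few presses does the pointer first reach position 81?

2⁻¹ ≡ 42 (mod 83) because 2·42 = 84 = 1·83 + 1.
So x ≡ 42·81 = 3402 ≡ 82 (mod 83).

82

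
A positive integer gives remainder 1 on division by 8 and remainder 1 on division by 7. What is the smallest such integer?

1

x ≡ 1 (mod 7) gives x ∈ {1}.
The first of these with x mod 8 = 1 is 1.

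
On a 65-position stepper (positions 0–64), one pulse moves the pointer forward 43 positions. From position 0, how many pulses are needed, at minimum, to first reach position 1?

62

43·62 = 2666 = 41·65 + 1, so 43⁻¹ ≡ 62 (mod 65).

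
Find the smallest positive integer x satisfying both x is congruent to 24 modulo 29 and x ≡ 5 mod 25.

430

x ≡ 5 (mod 25) gives x ∈ {5, 30, 55, 80, 105, 130, 155, 180, …}.
The first of these with x mod 29 = 24 is 430.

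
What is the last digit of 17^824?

Last digits of 7^n: 7, 9, 3, 1 (period 4).
824 mod 4 = 0, so the last digit matches 7^4 = 1.

1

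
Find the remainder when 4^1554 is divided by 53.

46

Successive squares of 4 mod 53: 4^1≡4, 4^2≡16, 4^4≡44, 4^8≡28, 4^16≡42, 4^32≡15, 4^64≡13, 4^128≡10, 4^256≡47, 4^512≡36, 4^1024≡24.
Since 1554 = 2 + 16 + 512 + 1024 in binary, 4^1554 ≡ 16·42·36·24 ≡ 46 (mod 53).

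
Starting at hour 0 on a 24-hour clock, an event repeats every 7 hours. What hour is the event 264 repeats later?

0

264·7 = 1848.
1848 − 77·24 = 0, so 1848 ≡ 0 (mod 24).
(0 + 0) mod 24 = 0.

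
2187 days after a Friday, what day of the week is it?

Monday

2187 − 312·7 = 3, so 2187 ≡ 3 (mod 7).
Friday + 3 days → Monday.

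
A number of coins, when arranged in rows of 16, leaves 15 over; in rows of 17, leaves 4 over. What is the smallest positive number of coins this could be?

191

x ≡ 15 (mod 16) gives x ∈ {15, 31, 47, 63, 79, 95, 111, 127, …}.
The first of these with x mod 17 = 4 is 191.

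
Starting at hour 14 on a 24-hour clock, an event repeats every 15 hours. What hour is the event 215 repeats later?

215·15 = 3225.
Dividing 3225 by 24 gives quotient 134 and remainder 9.
(14 + 9) mod 24 = 23.

23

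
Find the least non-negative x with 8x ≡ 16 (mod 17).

8⁻¹ ≡ 15 (mod 17) because 8·15 = 120 = 7·17 + 1.
So x ≡ 15·16 = 240 ≡ 2 (mod 17).
Check: 8·2 = 16 = 0·17 + 16.

2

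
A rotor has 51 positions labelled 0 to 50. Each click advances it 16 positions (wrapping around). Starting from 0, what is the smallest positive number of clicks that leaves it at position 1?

51 = 3·16 + 3
16 = 5·3 + 1
3 = 3·1 + 0
Back-substituting gives 16·16 ≡ 1 (mod 51).

16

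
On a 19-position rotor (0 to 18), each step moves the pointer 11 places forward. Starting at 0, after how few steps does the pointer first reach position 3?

The inverse of 11 mod 19 is 7 (since 11·7 = 77 ≡ 1).
So x ≡ 7·3 = 21 ≡ 2 (mod 19).

2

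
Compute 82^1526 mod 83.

Successive squares of 82 mod 83: 82^1≡82, 82^2≡1, 82^4≡1, 82^8≡1, 82^16≡1, 82^32≡1, 82^64≡1, 82^128≡1, 82^256≡1, 82^512≡1, 82^1024≡1.
1526 = 2 + 4 + 16 + 32 + 64 + 128 + 256 + 1024, so 82^1526 ≡ 1·1·1·1·1·1·1·1 ≡ 1 (mod 83).

1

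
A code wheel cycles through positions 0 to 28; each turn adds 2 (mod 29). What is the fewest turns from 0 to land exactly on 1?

29 = 14·2 + 1
2 = 2·1 + 0
Back-substituting gives 2·15 ≡ 1 (mod 29).

15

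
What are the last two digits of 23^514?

By repeated squaring mod 100: 23^1≡23, 23^2≡29, 23^4≡41, 23^8≡81, 23^16≡61, 23^32≡21, 23^64≡41, 23^128≡81, 23^256≡61, 23^512≡21.
514 = 2 + 512, so 23^514 ≡ 29·21 ≡ 9 (mod 100).

09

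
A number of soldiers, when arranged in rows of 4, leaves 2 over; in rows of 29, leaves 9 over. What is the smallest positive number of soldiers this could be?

x ≡ 2 (mod 4) gives x ∈ {2, 6, 10, 14, 18, 22, 26, 30, …}.
The first of these with x mod 29 = 9 is 38.

38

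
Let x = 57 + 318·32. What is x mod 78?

15

318·32 = 10176.
Dividing 10176 by 78 gives quotient 130 and remainder 36.
(57 + 36) mod 78 = 15.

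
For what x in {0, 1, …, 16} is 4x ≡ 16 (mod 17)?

4⁻¹ ≡ 13 (mod 17) because 4·13 = 52 = 3·17 + 1.
Multiplying both sides by 13: x ≡ 13·16 = 208 ≡ 4 (mod 17).

4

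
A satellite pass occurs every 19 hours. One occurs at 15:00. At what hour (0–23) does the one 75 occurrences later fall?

75·19 = 1425.
1425 − 59·24 = 9, so 1425 ≡ 9 (mod 24).
(15 + 9) mod 24 = 0.

0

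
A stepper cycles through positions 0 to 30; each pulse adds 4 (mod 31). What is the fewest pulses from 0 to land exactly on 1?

31 = 7·4 + 3
4 = 1·3 + 1
3 = 3·1 + 0
Back-substituting gives 4·8 ≡ 1 (mod 31).

8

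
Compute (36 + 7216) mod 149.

7216 = 48·149 + 64, so 7216 mod 149 = 64.
(36 + 64) mod 149 = 100.

100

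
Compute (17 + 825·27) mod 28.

4

825·27 = 22275.
22275 mod 28 = 15 (since 795·28 = 22260).
(17 + 15) mod 28 = 4.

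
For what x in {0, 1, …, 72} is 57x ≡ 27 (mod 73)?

12

57⁻¹ ≡ 41 (mod 73) because 57·41 = 2337 = 32·73 + 1.
So x ≡ 41·27 = 1107 ≡ 12 (mod 73).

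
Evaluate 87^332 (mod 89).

By repeated squaring mod 89: 87^1≡87, 87^2≡4, 87^4≡16, 87^8≡78, 87^16≡32, 87^32≡45, 87^64≡67, 87^128≡39, 87^256≡8.
332 = 4 + 8 + 64 + 256, so 87^332 ≡ 16·78·67·8 ≡ 4 (mod 89).

4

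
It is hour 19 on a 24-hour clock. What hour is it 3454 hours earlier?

Dividing 3454 by 24 gives quotient 143 and remainder 22.
(19 − 22) mod 24 = 21.

21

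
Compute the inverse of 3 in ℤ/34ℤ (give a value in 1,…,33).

34 = 11·3 + 1
3 = 3·1 + 0
Back-substituting gives 3·23 ≡ 1 (mod 34).

23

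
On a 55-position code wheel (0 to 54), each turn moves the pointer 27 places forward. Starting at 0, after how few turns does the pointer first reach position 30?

50

27⁻¹ ≡ 53 (mod 55) because 27·53 = 1431 = 26·55 + 1.
Multiplying both sides by 53: x ≡ 53·30 = 1590 ≡ 50 (mod 55).
Check: 27·50 = 1350 = 24·55 + 30.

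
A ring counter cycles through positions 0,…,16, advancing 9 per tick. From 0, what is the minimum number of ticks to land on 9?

The inverse of 9 mod 17 is 2 (since 9·2 = 18 ≡ 1).
So x ≡ 2·9 = 18 ≡ 1 (mod 17).
Check: 9·1 = 9 = 0·17 + 9.

1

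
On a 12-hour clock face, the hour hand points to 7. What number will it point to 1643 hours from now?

6

1643 = 136·12 + 11, so 1643 mod 12 = 11.
7 + 11 → 6 on a 12-hour dial.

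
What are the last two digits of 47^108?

By repeated squaring mod 100: 47^1≡47, 47^2≡9, 47^4≡81, 47^8≡61, 47^16≡21, 47^32≡41, 47^64≡81.
108 = 4 + 8 + 32 + 64, so 47^108 ≡ 81·61·41·81 ≡ 61 (mod 100).

61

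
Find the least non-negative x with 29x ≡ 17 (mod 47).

The inverse of 29 mod 47 is 13 (since 29·13 = 377 ≡ 1).
So x ≡ 13·17 = 221 ≡ 33 (mod 47).
Check: 29·33 = 957 = 20·47 + 17.

33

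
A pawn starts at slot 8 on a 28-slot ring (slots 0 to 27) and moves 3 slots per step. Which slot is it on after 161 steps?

15

161·3 = 483.
Dividing 483 by 28 gives quotient 17 and remainder 7.
(8 + 7) mod 28 = 15.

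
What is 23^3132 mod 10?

Powers of 3 mod 10 repeat with period 4: 3, 9, 7, 1.
3132 leaves remainder 0 on division by 4, so 23^3132 ends in 1.

1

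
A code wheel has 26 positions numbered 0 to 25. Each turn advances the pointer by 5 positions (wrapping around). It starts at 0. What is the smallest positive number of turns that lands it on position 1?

The inverse of 5 mod 26 is 21 (since 5·21 = 105 ≡ 1).
Multiplying both sides by 21: x ≡ 21·1 = 21 ≡ 21 (mod 26).
Check: 5·21 = 105 = 4·26 + 1.

21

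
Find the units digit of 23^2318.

The units digit of 23^n cycles with period 4: 3, 9, 7, 1, …
2318 mod 4 = 2, so the last digit matches 3^2 = 9.

9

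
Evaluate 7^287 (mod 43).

Successive squares of 7 mod 43: 7^1≡7, 7^2≡6, 7^4≡36, 7^8≡6, 7^16≡36, 7^32≡6, 7^64≡36, 7^128≡6, 7^256≡36.
287 = 1 + 2 + 4 + 8 + 16 + 256, so 7^287 ≡ 7·6·36·6·36·36 ≡ 37 (mod 43).

37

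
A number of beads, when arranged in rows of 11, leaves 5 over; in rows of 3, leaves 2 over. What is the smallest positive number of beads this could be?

x ≡ 2 (mod 3) gives x ∈ {2, 5}.
The first of these with x mod 11 = 5 is 5.

5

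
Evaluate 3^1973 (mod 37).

By repeated squaring mod 37: 3^1≡3, 3^2≡9, 3^4≡7, 3^8≡12, 3^16≡33, 3^32≡16, 3^64≡34, 3^128≡9, 3^256≡7, 3^512≡12, 3^1024≡33.
1973 = 1 + 4 + 16 + 32 + 128 + 256 + 512 + 1024, so 3^1973 ≡ 3·7·33·16·9·7·12·33 ≡ 28 (mod 37).

28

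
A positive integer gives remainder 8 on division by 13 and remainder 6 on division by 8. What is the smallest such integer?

86

x ≡ 6 (mod 8) gives x ∈ {6, 14, 22, 30, 38, 46, 54, 62, …}.
The first of these with x mod 13 = 8 is 86.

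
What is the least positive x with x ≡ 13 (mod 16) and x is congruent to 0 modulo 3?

x ≡ 0 (mod 3) gives x ∈ {0, 3, 6, 9, 12, 15, 18, 21, …}.
The first of these with x mod 16 = 13 is 45.

45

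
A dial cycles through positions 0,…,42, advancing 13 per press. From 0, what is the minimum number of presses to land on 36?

The inverse of 13 mod 43 is 10 (since 13·10 = 130 ≡ 1).
So x ≡ 10·36 = 360 ≡ 16 (mod 43).

16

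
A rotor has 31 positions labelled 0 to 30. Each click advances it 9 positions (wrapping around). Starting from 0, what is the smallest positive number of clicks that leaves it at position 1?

7

9·7 = 63 = 2·31 + 1, so 9⁻¹ ≡ 7 (mod 31).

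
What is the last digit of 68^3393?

Last digits of 8^n: 8, 4, 2, 6 (period 4).
3393 leaves remainder 1 on division by 4, so 68^3393 ends in 8.

8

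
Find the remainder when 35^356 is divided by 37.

Square-and-reduce mod 37: 35^1≡35, 35^2≡4, 35^4≡16, 35^8≡34, 35^16≡9, 35^32≡7, 35^64≡12, 35^128≡33, 35^256≡16.
356 = 4 + 32 + 64 + 256, so 35^356 ≡ 16·7·12·16 ≡ 7 (mod 37).

7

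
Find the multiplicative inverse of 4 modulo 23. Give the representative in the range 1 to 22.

4·6 = 24 = 1·23 + 1, so 4⁻¹ ≡ 6 (mod 23).

6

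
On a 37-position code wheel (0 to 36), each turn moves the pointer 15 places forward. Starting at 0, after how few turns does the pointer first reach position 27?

The inverse of 15 mod 37 is 5 (since 15·5 = 75 ≡ 1).
Multiplying both sides by 5: x ≡ 5·27 = 135 ≡ 24 (mod 37).

24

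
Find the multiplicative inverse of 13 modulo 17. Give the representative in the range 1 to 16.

4

13·4 = 52 = 3·17 + 1, so 13⁻¹ ≡ 4 (mod 17).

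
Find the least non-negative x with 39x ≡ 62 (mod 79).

34

The inverse of 39 mod 79 is 77 (since 39·77 = 3003 ≡ 1).
So x ≡ 77·62 = 4774 ≡ 34 (mod 79).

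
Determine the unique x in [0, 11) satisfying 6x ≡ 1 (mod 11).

The inverse of 6 mod 11 is 2 (since 6·2 = 12 ≡ 1).
Multiplying both sides by 2: x ≡ 2·1 = 2 ≡ 2 (mod 11).
Check: 6·2 = 12 = 1·11 + 1.

2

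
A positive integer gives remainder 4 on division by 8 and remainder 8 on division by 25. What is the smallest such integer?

x ≡ 4 (mod 8) gives x ∈ {4, 12, 20, 28, 36, 44, 52, 60, …}.
The first of these with x mod 25 = 8 is 108.

108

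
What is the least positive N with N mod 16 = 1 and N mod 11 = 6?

x ≡ 6 (mod 11) gives x ∈ {6, 17}.
The first of these with x mod 16 = 1 is 17.

17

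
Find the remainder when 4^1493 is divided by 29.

13

By repeated squaring mod 29: 4^1≡4, 4^2≡16, 4^4≡24, 4^8≡25, 4^16≡16, 4^32≡24, 4^64≡25, 4^128≡16, 4^256≡24, 4^512≡25, 4^1024≡16.
1493 = 1 + 4 + 16 + 64 + 128 + 256 + 1024, so 4^1493 ≡ 4·24·16·25·16·24·16 ≡ 13 (mod 29).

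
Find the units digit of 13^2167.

The units digit of 13^n cycles with period 4: 3, 9, 7, 1, …
2167 mod 4 = 3, so the last digit matches 3^3 = 7.

7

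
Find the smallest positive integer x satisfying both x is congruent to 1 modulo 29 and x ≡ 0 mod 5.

x ≡ 0 (mod 5) gives x ∈ {0, 5, 10, 15, 20, 25, 30}.
The first of these with x mod 29 = 1 is 30.

30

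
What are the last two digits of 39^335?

99

By repeated squaring mod 100: 39^1≡39, 39^2≡21, 39^4≡41, 39^8≡81, 39^16≡61, 39^32≡21, 39^64≡41, 39^128≡81, 39^256≡61.
335 = 1 + 2 + 4 + 8 + 64 + 256, so 39^335 ≡ 39·21·41·81·41·61 ≡ 99 (mod 100).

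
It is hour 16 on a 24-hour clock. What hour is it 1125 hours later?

Dividing 1125 by 24 gives quotient 46 and remainder 21.
(16 + 21) mod 24 = 13.

13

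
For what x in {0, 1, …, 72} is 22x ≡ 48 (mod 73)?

The inverse of 22 mod 73 is 10 (since 22·10 = 220 ≡ 1).
So x ≡ 10·48 = 480 ≡ 42 (mod 73).

42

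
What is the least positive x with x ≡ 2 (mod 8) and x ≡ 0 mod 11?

x ≡ 2 (mod 8) gives x ∈ {2, 10, 18, 26, 34, 42, 50, 58, …}.
The first of these with x mod 11 = 0 is 66.

66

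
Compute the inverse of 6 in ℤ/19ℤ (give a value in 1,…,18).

16

19 = 3·6 + 1
6 = 6·1 + 0
Back-substituting gives 6·16 ≡ 1 (mod 19).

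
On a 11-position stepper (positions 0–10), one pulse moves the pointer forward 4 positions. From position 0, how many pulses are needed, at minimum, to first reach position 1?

11 = 2·4 + 3
4 = 1·3 + 1
3 = 3·1 + 0
Back-substituting gives 4·3 ≡ 1 (mod 11).

3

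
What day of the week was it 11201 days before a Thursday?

Wednesday

11201 − 1600·7 = 1, so 11201 ≡ 1 (mod 7).
Thursday − 1 day → Wednesday.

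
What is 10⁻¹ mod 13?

4

13 = 1·10 + 3
10 = 3·3 + 1
3 = 3·1 + 0
Back-substituting gives 10·4 ≡ 1 (mod 13).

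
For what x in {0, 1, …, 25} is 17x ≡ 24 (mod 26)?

The inverse of 17 mod 26 is 23 (since 17·23 = 391 ≡ 1).
So x ≡ 23·24 = 552 ≡ 6 (mod 26).
Check: 17·6 = 102 = 3·26 + 24.

6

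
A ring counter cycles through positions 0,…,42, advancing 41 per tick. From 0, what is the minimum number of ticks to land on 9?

41⁻¹ ≡ 21 (mod 43) because 41·21 = 861 = 20·43 + 1.
So x ≡ 21·9 = 189 ≡ 17 (mod 43).
Check: 41·17 = 697 = 16·43 + 9.

17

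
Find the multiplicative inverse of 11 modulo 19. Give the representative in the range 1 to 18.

11·7 = 77 = 4·19 + 1, so 11⁻¹ ≡ 7 (mod 19).

7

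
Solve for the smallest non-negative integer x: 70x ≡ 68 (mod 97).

The inverse of 70 mod 97 is 79 (since 70·79 = 5530 ≡ 1).
So x ≡ 79·68 = 5372 ≡ 37 (mod 97).

37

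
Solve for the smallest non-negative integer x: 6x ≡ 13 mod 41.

9

6⁻¹ ≡ 7 (mod 41) because 6·7 = 42 = 1·41 + 1.
So x ≡ 7·13 = 91 ≡ 9 (mod 41).
Check: 6·9 = 54 = 1·41 + 13.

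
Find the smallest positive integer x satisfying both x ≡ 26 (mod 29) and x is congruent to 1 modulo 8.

113

Since 8·11 ≡ 1 (mod 29), take x = 1 + 8·((26−1)·11 mod 29) = 1 + 8·14 = 113.
Check: 113 mod 29 = 26, 113 mod 8 = 1.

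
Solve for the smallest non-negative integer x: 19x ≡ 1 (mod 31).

19⁻¹ ≡ 18 (mod 31) because 19·18 = 342 = 11·31 + 1.
Multiplying both sides by 18: x ≡ 18·1 = 18 ≡ 18 (mod 31).

18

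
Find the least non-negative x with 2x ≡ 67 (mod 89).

The inverse of 2 mod 89 is 45 (since 2·45 = 90 ≡ 1).
So x ≡ 45·67 = 3015 ≡ 78 (mod 89).

78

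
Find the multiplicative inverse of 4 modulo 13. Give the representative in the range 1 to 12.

10

4·10 = 40 = 3·13 + 1, so 4⁻¹ ≡ 10 (mod 13).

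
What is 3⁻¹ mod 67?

45

67 = 22·3 + 1
3 = 3·1 + 0
Back-substituting gives 3·45 ≡ 1 (mod 67).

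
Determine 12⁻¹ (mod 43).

18

12·18 = 216 = 5·43 + 1, so 12⁻¹ ≡ 18 (mod 43).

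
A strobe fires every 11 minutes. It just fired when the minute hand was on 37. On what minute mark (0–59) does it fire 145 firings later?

145·11 = 1595.
Dividing 1595 by 60 gives quotient 26 and remainder 35.
(37 + 35) mod 60 = 12.

12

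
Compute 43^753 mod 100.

43

By repeated squaring mod 100: 43^1≡43, 43^2≡49, 43^4≡1, 43^8≡1, 43^16≡1, 43^32≡1, 43^64≡1, 43^128≡1, 43^256≡1, 43^512≡1.
753 = 1 + 16 + 32 + 64 + 128 + 512, so 43^753 ≡ 43·1·1·1·1·1 ≡ 43 (mod 100).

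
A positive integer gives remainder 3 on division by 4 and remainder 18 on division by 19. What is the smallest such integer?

75

x ≡ 3 (mod 4) gives x ∈ {3, 7, 11, 15, 19, 23, 27, 31, …}.
The first of these with x mod 19 = 18 is 75.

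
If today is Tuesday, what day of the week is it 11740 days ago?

11740 = 1677·7 + 1, so 11740 mod 7 = 1.
Tuesday − 1 day → Monday.

Monday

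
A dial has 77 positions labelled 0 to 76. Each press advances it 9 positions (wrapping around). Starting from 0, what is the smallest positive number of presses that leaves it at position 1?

77 = 8·9 + 5
9 = 1·5 + 4
5 = 1·4 + 1
4 = 4·1 + 0
Back-substituting gives 9·60 ≡ 1 (mod 77).

60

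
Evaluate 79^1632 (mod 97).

1

Square-and-reduce mod 97: 79^1≡79, 79^2≡33, 79^4≡22, 79^8≡96, 79^16≡1, 79^32≡1, 79^64≡1, 79^128≡1, 79^256≡1, 79^512≡1, 79^1024≡1.
Since 1632 = 32 + 64 + 512 + 1024 in binary, 79^1632 ≡ 1·1·1·1 ≡ 1 (mod 97).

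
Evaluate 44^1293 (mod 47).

39

Square-and-reduce mod 47: 44^1≡44, 44^2≡9, 44^4≡34, 44^8≡28, 44^16≡32, 44^32≡37, 44^64≡6, 44^128≡36, 44^256≡27, 44^512≡24, 44^1024≡12.
Since 1293 = 1 + 4 + 8 + 256 + 1024 in binary, 44^1293 ≡ 44·34·28·27·12 ≡ 39 (mod 47).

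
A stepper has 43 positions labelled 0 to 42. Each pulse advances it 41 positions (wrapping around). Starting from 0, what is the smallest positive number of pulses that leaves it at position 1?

21

43 = 1·41 + 2
41 = 20·2 + 1
2 = 2·1 + 0
Back-substituting gives 41·21 ≡ 1 (mod 43).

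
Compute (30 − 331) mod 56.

331 = 5·56 + 51, so 331 mod 56 = 51.
(30 − 51) mod 56 = 35.

35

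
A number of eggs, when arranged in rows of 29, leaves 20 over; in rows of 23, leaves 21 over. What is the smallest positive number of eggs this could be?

136

x ≡ 21 (mod 23) gives x ∈ {21, 44, 67, 90, 113, 136}.
The first of these with x mod 29 = 20 is 136.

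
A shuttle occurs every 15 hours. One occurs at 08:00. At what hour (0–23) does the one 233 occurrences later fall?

23

233·15 = 3495.
3495 mod 24 = 15 (since 145·24 = 3480).
(8 + 15) mod 24 = 23.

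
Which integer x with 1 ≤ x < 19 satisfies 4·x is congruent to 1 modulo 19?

4·5 = 20 = 1·19 + 1, so 4⁻¹ ≡ 5 (mod 19).

5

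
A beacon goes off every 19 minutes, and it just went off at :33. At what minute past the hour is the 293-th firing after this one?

20

293·19 = 5567.
5567 = 92·60 + 47, so 5567 mod 60 = 47.
(33 + 47) mod 60 = 20.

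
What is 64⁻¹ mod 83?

83 = 1·64 + 19
64 = 3·19 + 7
19 = 2·7 + 5
7 = 1·5 + 2
5 = 2·2 + 1
2 = 2·1 + 0
Back-substituting gives 64·48 ≡ 1 (mod 83).

48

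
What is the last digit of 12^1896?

6

Powers of 2 mod 10 repeat with period 4: 2, 4, 8, 6.
1896 mod 4 = 0, so the last digit matches 2^4 = 6.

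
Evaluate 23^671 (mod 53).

30

Successive squares of 23 mod 53: 23^1≡23, 23^2≡52, 23^4≡1, 23^8≡1, 23^16≡1, 23^32≡1, 23^64≡1, 23^128≡1, 23^256≡1, 23^512≡1.
671 = 1 + 2 + 4 + 8 + 16 + 128 + 512, so 23^671 ≡ 23·52·1·1·1·1·1 ≡ 30 (mod 53).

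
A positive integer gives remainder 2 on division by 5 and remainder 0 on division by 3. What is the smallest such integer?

Since 3·2 ≡ 1 (mod 5), take x = 0 + 3·((2−0)·2 mod 5) = 0 + 3·4 = 12.
Check: 12 mod 5 = 2, 12 mod 3 = 0.

12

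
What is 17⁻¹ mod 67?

17·4 = 68 = 1·67 + 1, so 17⁻¹ ≡ 4 (mod 67).

4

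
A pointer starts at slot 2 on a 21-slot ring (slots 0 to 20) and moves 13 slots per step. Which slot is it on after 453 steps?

453·13 = 5889.
Dividing 5889 by 21 gives quotient 280 and remainder 9.
(2 + 9) mod 21 = 11.

11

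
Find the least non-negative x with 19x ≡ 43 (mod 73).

33

The inverse of 19 mod 73 is 50 (since 19·50 = 950 ≡ 1).
Multiplying both sides by 50: x ≡ 50·43 = 2150 ≡ 33 (mod 73).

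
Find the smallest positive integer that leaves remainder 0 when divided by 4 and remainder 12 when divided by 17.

Since 17·1 ≡ 1 (mod 4), take x = 12 + 17·((0−12)·1 mod 4) = 12 + 17·0 = 12.
Check: 12 mod 4 = 0, 12 mod 17 = 12.

12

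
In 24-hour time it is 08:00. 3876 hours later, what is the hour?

3876 mod 24 = 12 (since 161·24 = 3864).
(8 + 12) mod 24 = 20.

20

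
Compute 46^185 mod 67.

13

By repeated squaring mod 67: 46^1≡46, 46^2≡39, 46^4≡47, 46^8≡65, 46^16≡4, 46^32≡16, 46^64≡55, 46^128≡10.
Since 185 = 1 + 8 + 16 + 32 + 128 in binary, 46^185 ≡ 46·65·4·16·10 ≡ 13 (mod 67).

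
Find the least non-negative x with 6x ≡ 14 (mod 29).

6⁻¹ ≡ 5 (mod 29) because 6·5 = 30 = 1·29 + 1.
Multiplying both sides by 5: x ≡ 5·14 = 70 ≡ 12 (mod 29).

12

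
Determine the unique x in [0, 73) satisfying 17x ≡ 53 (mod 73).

The inverse of 17 mod 73 is 43 (since 17·43 = 731 ≡ 1).
So x ≡ 43·53 = 2279 ≡ 16 (mod 73).

16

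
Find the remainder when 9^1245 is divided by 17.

8

Successive squares of 9 mod 17: 9^1≡9, 9^2≡13, 9^4≡16, 9^8≡1, 9^16≡1, 9^32≡1, 9^64≡1, 9^128≡1, 9^256≡1, 9^512≡1, 9^1024≡1.
1245 = 1 + 4 + 8 + 16 + 64 + 128 + 1024, so 9^1245 ≡ 9·16·1·1·1·1·1 ≡ 8 (mod 17).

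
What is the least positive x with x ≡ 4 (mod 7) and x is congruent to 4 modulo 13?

4

x ≡ 4 (mod 7) gives x ∈ {4}.
The first of these with x mod 13 = 4 is 4.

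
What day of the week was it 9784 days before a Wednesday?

9784 = 1397·7 + 5, so 9784 mod 7 = 5.
Wednesday − 5 days → Friday.

Friday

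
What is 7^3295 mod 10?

3

Last digits of 7^n: 7, 9, 3, 1 (period 4).
3295 leaves remainder 3 on division by 4, so 7^3295 ends in 3.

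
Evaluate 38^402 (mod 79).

52

Successive squares of 38 mod 79: 38^1≡38, 38^2≡22, 38^4≡10, 38^8≡21, 38^16≡46, 38^32≡62, 38^64≡52, 38^128≡18, 38^256≡8.
Since 402 = 2 + 16 + 128 + 256 in binary, 38^402 ≡ 22·46·18·8 ≡ 52 (mod 79).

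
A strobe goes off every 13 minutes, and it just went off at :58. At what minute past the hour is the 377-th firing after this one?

377·13 = 4901.
4901 − 81·60 = 41, so 4901 ≡ 41 (mod 60).
(58 + 41) mod 60 = 39.

39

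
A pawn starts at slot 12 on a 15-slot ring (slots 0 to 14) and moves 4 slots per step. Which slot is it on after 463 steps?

463·4 = 1852.
1852 − 123·15 = 7, so 1852 ≡ 7 (mod 15).
(12 + 7) mod 15 = 4.

4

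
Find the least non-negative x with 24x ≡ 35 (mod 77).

56

24⁻¹ ≡ 61 (mod 77) because 24·61 = 1464 = 19·77 + 1.
So x ≡ 61·35 = 2135 ≡ 56 (mod 77).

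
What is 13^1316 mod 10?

Last digits of 3^n: 3, 9, 7, 1 (period 4).
1316 leaves remainder 0 on division by 4, so 13^1316 ends in 1.

1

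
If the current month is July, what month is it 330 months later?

January

330 − 27·12 = 6, so 330 ≡ 6 (mod 12).
July + 6 months → January.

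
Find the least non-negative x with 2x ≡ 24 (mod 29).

12

2⁻¹ ≡ 15 (mod 29) because 2·15 = 30 = 1·29 + 1.
Multiplying both sides by 15: x ≡ 15·24 = 360 ≡ 12 (mod 29).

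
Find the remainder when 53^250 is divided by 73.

By repeated squaring mod 73: 53^1≡53, 53^2≡35, 53^4≡57, 53^8≡37, 53^16≡55, 53^32≡32, 53^64≡2, 53^128≡4.
250 = 2 + 8 + 16 + 32 + 64 + 128, so 53^250 ≡ 35·37·55·32·2·4 ≡ 25 (mod 73).

25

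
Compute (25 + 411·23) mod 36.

411·23 = 9453.
9453 mod 36 = 21 (since 262·36 = 9432).
(25 + 21) mod 36 = 10.

10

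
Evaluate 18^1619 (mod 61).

Successive squares of 18 mod 61: 18^1≡18, 18^2≡19, 18^4≡56, 18^8≡25, 18^16≡15, 18^32≡42, 18^64≡56, 18^128≡25, 18^256≡15, 18^512≡42, 18^1024≡56.
Since 1619 = 1 + 2 + 16 + 64 + 512 + 1024 in binary, 18^1619 ≡ 18·19·15·56·42·56 ≡ 17 (mod 61).

17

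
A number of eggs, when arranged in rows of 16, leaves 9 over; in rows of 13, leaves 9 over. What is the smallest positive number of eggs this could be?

x ≡ 9 (mod 13) gives x ∈ {9}.
The first of these with x mod 16 = 9 is 9.

9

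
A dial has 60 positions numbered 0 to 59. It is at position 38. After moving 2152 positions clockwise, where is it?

30

Dividing 2152 by 60 gives quotient 35 and remainder 52.
(38 + 52) mod 60 = 30.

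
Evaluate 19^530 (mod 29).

By repeated squaring mod 29: 19^1≡19, 19^2≡13, 19^4≡24, 19^8≡25, 19^16≡16, 19^32≡24, 19^64≡25, 19^128≡16, 19^256≡24, 19^512≡25.
530 = 2 + 16 + 512, so 19^530 ≡ 13·16·25 ≡ 9 (mod 29).

9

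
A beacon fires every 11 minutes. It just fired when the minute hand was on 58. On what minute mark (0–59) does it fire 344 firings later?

344·11 = 3784.
3784 = 63·60 + 4, so 3784 mod 60 = 4.
(58 + 4) mod 60 = 2.

2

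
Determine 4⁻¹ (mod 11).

11 = 2·4 + 3
4 = 1·3 + 1
3 = 3·1 + 0
Back-substituting gives 4·3 ≡ 1 (mod 11).

3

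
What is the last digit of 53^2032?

Powers of 3 mod 10 repeat with period 4: 3, 9, 7, 1.
2032 mod 4 = 0, so the last digit matches 3^4 = 1.

1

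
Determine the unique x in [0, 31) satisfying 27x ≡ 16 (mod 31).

The inverse of 27 mod 31 is 23 (since 27·23 = 621 ≡ 1).
So x ≡ 23·16 = 368 ≡ 27 (mod 31).

27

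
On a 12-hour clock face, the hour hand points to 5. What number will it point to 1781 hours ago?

12

1781 mod 12 = 5 (since 148·12 = 1776).
5 − 5 → 12 on a 12-hour dial.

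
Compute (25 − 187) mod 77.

187 mod 77 = 33 (since 2·77 = 154).
(25 − 33) mod 77 = 69.

69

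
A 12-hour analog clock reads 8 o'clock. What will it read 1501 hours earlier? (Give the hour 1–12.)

7

1501 mod 12 = 1 (since 125·12 = 1500).
8 − 1 → 7 on a 12-hour dial.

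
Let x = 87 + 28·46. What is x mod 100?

75

28·46 = 1288.
1288 mod 100 = 88 (since 12·100 = 1200).
(87 + 88) mod 100 = 75.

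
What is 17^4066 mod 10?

9

The units digit of 17^n cycles with period 4: 7, 9, 3, 1, …
4066 mod 4 = 2, so the last digit matches 7^2 = 9.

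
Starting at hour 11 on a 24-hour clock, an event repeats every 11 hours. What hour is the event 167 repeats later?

0

167·11 = 1837.
1837 mod 24 = 13 (since 76·24 = 1824).
(11 + 13) mod 24 = 0.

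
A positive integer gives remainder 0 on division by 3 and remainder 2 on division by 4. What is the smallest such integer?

6

Since 4·1 ≡ 1 (mod 3), take x = 2 + 4·((0−2)·1 mod 3) = 2 + 4·1 = 6.
Check: 6 mod 3 = 0, 6 mod 4 = 2.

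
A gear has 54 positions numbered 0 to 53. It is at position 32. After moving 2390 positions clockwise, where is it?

46

2390 − 44·54 = 14, so 2390 ≡ 14 (mod 54).
(32 + 14) mod 54 = 46.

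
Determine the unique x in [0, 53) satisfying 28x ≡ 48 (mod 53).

The inverse of 28 mod 53 is 36 (since 28·36 = 1008 ≡ 1).
So x ≡ 36·48 = 1728 ≡ 32 (mod 53).
Check: 28·32 = 896 = 16·53 + 48.

32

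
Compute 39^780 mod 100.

Square-and-reduce mod 100: 39^1≡39, 39^2≡21, 39^4≡41, 39^8≡81, 39^16≡61, 39^32≡21, 39^64≡41, 39^128≡81, 39^256≡61, 39^512≡21.
Since 780 = 4 + 8 + 256 + 512 in binary, 39^780 ≡ 41·81·61·21 ≡ 1 (mod 100).

1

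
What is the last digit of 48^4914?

Last digits of 8^n: 8, 4, 2, 6 (period 4).
4914 mod 4 = 2, so the last digit matches 8^2 = 4.

4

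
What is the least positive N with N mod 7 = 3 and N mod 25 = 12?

87

Since 25·2 ≡ 1 (mod 7), take x = 12 + 25·((3−12)·2 mod 7) = 12 + 25·3 = 87.
Check: 87 mod 7 = 3, 87 mod 25 = 12.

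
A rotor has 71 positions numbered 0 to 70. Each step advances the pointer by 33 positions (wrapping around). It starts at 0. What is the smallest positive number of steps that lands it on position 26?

33⁻¹ ≡ 28 (mod 71) because 33·28 = 924 = 13·71 + 1.
Multiplying both sides by 28: x ≡ 28·26 = 728 ≡ 18 (mod 71).
Check: 33·18 = 594 = 8·71 + 26.

18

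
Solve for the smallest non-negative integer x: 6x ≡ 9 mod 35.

19

The inverse of 6 mod 35 is 6 (since 6·6 = 36 ≡ 1).
Multiplying both sides by 6: x ≡ 6·9 = 54 ≡ 19 (mod 35).
Check: 6·19 = 114 = 3·35 + 9.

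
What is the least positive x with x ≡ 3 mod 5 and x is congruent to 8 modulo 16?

x ≡ 3 (mod 5) gives x ∈ {3, 8}.
The first of these with x mod 16 = 8 is 8.

8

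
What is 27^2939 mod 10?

Powers of 7 mod 10 repeat with period 4: 7, 9, 3, 1.
2939 leaves remainder 3 on division by 4, so 27^2939 ends in 3.

3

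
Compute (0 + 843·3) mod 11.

843·3 = 2529.
2529 mod 11 = 10 (since 229·11 = 2519).
(0 + 10) mod 11 = 10.

10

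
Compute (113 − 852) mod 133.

Dividing 852 by 133 gives quotient 6 and remainder 54.
(113 − 54) mod 133 = 59.

59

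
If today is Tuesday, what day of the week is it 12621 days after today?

Tuesday

Dividing 12621 by 7 gives quotient 1803 and remainder 0.
Tuesday + 0 days → Tuesday.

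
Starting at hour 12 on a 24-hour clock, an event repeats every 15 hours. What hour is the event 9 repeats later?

3

9·15 = 135.
135 = 5·24 + 15, so 135 mod 24 = 15.
(12 + 15) mod 24 = 3.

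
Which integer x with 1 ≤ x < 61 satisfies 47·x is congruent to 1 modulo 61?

13

47·13 = 611 = 10·61 + 1, so 47⁻¹ ≡ 13 (mod 61).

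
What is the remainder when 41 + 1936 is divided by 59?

1936 = 32·59 + 48, so 1936 mod 59 = 48.
(41 + 48) mod 59 = 30.

30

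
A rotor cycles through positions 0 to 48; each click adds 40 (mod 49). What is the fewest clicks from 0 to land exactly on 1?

38

40·38 = 1520 = 31·49 + 1, so 40⁻¹ ≡ 38 (mod 49).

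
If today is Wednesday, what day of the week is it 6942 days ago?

Friday

6942 = 991·7 + 5, so 6942 mod 7 = 5.
Wednesday − 5 days → Friday.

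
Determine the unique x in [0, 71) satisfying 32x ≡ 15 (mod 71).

16

The inverse of 32 mod 71 is 20 (since 32·20 = 640 ≡ 1).
So x ≡ 20·15 = 300 ≡ 16 (mod 71).
Check: 32·16 = 512 = 7·71 + 15.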